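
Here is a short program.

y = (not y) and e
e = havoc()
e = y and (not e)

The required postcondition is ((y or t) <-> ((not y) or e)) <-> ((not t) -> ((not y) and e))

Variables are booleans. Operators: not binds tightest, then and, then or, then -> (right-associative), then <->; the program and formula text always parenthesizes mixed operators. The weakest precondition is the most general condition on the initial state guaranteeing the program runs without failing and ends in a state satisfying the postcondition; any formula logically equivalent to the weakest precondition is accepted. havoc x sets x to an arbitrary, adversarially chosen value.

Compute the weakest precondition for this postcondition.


Working backward. After the program, ((y or t) <-> ((not y) or e)) <-> ((not t) -> ((not y) and e)) must hold.
Before e := y and (not e): ((y or t) <-> ((not y) or (y and (not e)))) <-> t
Before havoc e: (((y or t) <-> (not y)) <-> t) and ((y or t) <-> t)
Before y := (not y) and e: (((((not y) and e) or t) <-> (not ((not y) and e))) <-> t) and ((((not y) and e) or t) <-> t)
Answer: WP = (((((not y) and e) or t) <-> (not ((not y) and e))) <-> t) and ((((not y) and e) or t) <-> t)


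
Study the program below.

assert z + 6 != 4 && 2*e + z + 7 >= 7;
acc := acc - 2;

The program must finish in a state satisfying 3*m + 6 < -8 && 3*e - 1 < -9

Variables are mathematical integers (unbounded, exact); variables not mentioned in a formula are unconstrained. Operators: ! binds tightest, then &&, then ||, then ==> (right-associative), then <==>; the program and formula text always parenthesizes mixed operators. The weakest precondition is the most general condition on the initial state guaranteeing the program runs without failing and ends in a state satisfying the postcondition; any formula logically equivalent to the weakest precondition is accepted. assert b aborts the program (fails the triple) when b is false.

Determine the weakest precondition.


Working backward. After the program, the postcondition 3*m + 6 < -8 && 3*e - 1 < -9 must hold; in canonical form it is 3*m < -14 && 3*e < -8.
Before acc := acc - 2: 3*m < -14 && 3*e < -8
Before assert z + 6 != 4 && 2*e + z + 7 >= 7: z != -2 && 2*e + z >= 0 && 3*m < -14 && 3*e < -8
Answer: WP = z != -2 && 2*e + z >= 0 && 3*m < -14 && 3*e < -8


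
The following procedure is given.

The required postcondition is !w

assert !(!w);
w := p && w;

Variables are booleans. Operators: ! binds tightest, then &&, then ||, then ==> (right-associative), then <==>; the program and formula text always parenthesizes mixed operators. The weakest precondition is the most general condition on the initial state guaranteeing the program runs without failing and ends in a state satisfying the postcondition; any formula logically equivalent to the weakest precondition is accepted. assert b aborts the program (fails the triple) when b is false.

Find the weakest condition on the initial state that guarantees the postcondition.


Working backward. After the program, !w must hold.
Before w := p && w: !(p && w)
Before assert !(!w): w && (!(p && w))
Answer: WP = w && (!(p && w))


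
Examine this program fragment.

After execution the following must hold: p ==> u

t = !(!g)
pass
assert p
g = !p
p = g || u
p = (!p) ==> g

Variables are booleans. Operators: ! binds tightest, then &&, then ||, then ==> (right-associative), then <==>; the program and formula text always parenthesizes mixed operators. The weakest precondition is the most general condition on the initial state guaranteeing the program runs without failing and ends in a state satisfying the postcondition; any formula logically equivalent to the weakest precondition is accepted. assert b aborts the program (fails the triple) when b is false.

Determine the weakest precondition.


Working backward. After the program, p ==> u must hold.
Before p := (!p) ==> g: ((!p) ==> g) ==> u
Before p := g || u: ((!(g || u)) ==> g) ==> u
Before g := !p: ((!((!p) || u)) ==> (!p)) ==> u
Before assert p: p && (((!((!p) || u)) ==> (!p)) ==> u)
Before skip: p && (((!((!p) || u)) ==> (!p)) ==> u)
Before t := !(!g): p && (((!((!p) || u)) ==> (!p)) ==> u)
Answer: WP = p && (((!((!p) || u)) ==> (!p)) ==> u)


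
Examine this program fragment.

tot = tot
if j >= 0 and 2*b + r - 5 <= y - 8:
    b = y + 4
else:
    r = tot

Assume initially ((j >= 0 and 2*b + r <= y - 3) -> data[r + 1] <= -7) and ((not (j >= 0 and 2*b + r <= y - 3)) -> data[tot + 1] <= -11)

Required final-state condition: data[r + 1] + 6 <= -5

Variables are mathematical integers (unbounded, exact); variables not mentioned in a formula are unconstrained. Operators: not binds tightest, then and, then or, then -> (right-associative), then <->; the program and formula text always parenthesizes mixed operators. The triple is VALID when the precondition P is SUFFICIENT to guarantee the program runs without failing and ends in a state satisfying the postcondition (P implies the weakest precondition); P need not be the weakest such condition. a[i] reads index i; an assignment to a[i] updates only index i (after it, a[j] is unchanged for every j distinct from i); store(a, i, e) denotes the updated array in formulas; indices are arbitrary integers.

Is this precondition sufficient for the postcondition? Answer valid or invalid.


Working backward. After the program, the postcondition data[r + 1] + 6 <= -5 must hold; in canonical form it is data[r + 1] <= -11.
Then branch requires data[r + 1] <= -11; else branch requires data[tot + 1] <= -11.
Before the if: ((j >= 0 and 2*b + r <= y - 3) -> data[r + 1] <= -11) and ((not (j >= 0 and 2*b + r <= y - 3)) -> data[tot + 1] <= -11)
Before tot := tot: ((j >= 0 and 2*b + r <= y - 3) -> data[r + 1] <= -11) and ((not (j >= 0 and 2*b + r <= y - 3)) -> data[tot + 1] <= -11)
The weakest precondition is ((j >= 0 and 2*b + r <= y - 3) -> data[r + 1] <= -11) and ((not (j >= 0 and 2*b + r <= y - 3)) -> data[tot + 1] <= -11).
Check whether ((j >= 0 and 2*b + r <= y - 3) -> data[r + 1] <= -7) and ((not (j >= 0 and 2*b + r <= y - 3)) -> data[tot + 1] <= -11) implies it.
Countermodel: at the initial state b = 0, data = {[1] = -7, elsewhere -7}, j = 0, r = 0, tot = 0, y = 3, the precondition holds but the weakest precondition fails.
Answer: invalid


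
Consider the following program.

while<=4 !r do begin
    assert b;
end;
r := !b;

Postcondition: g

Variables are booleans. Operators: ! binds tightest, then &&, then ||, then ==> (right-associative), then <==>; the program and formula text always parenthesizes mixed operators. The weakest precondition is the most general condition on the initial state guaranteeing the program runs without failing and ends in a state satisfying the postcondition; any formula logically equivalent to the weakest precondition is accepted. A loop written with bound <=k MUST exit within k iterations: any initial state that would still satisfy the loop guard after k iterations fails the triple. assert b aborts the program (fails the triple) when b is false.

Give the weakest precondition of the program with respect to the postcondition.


Working backward. After the program, g must hold.
Before r := !b: g
Before the loop (bound <=4), unroll the exhaustion recursion (WP_0 = exit-now case; WP_j = one more guarded iteration, up to j = 4):
  WP_0: r && g
  WP_1: ((!r) ==> (b && r && g)) && (r ==> g)
  WP_2: ((!r) ==> (b && ((!r) ==> (b && r && g)) && (r ==> g))) && (r ==> g)
  WP_3: ((!r) ==> (b && ((!r) ==> (b && ((!r) ==> (b && r && g)) && (r ==> g))) && (r ==> g))) && (r ==> g)
  WP_4: ((!r) ==> (b && ((!r) ==> (b && ((!r) ==> (b && ((!r) ==> (b && r && g)) && (r ==> g))) && (r ==> g))) && (r ==> g))) && (r ==> g)
So before the loop: ((!r) ==> (b && ((!r) ==> (b && ((!r) ==> (b && ((!r) ==> (b && r && g)) && (r ==> g))) && (r ==> g))) && (r ==> g))) && (r ==> g)
Answer: WP = ((!r) ==> (b && ((!r) ==> (b && ((!r) ==> (b && ((!r) ==> (b && r && g)) && (r ==> g))) && (r ==> g))) && (r ==> g))) && (r ==> g)


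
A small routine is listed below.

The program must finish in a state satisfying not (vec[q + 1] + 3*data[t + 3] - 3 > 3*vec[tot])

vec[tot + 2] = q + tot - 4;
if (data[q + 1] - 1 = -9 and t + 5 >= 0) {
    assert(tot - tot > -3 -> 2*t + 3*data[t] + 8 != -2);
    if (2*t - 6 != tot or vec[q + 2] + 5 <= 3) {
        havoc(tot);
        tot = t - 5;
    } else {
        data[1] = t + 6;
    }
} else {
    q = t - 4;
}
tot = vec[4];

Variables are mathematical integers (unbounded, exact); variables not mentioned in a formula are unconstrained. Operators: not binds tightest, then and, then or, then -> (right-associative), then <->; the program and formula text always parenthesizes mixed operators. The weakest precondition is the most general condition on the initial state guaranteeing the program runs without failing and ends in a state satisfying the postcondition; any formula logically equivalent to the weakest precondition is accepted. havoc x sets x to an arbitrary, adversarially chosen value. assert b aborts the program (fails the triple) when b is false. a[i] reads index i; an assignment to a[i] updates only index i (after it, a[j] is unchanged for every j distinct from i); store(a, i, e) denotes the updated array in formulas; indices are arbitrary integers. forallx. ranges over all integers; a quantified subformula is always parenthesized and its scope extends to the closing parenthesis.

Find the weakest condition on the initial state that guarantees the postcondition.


Working backward. After the program, the postcondition not (vec[q + 1] + 3*data[t + 3] - 3 > 3*vec[tot]) must hold; in canonical form it is not (3*data[t + 3] + vec[q + 1] > 3*vec[tot] + 3).
Before tot := vec[4]: not (3*data[t + 3] + vec[q + 1] > 3*vec[vec[4]] + 3)
Then branch requires 3*data[t] + 2*t != -10 and ((2*t != tot + 6 or vec[q + 2] <= -2) -> (not (3*data[t + 3] + vec[q + 1] > 3*vec[vec[4]] + 3))) and ((not (2*t != tot + 6 or vec[q + 2] <= -2)) -> (not (vec[q + 1] + 3*store(data, 1, t + 6)[t + 3] > 3*vec[vec[4]] + 3))); else branch requires not (3*data[t + 3] + vec[t - 3] > 3*vec[vec[4]] + 3).
Before the if: ((data[q + 1] = -8 and t >= -5) -> (3*data[t] + 2*t != -10 and ((2*t != tot + 6 or vec[q + 2] <= -2) -> (not (3*data[t + 3] + vec[q + 1] > 3*vec[vec[4]] + 3))) and ((not (2*t != tot + 6 or vec[q + 2] <= -2)) -> (not (vec[q + 1] + 3*store(data, 1, t + 6)[t + 3] > 3*vec[vec[4]] + 3))))) and ((not (data[q + 1] = -8 and t >= -5)) -> (not (3*data[t + 3] + vec[t - 3] > 3*vec[vec[4]] + 3)))
Before vec[tot + 2] := q + tot - 4: ((data[q + 1] = -8 and t >= -5) -> (3*data[t] + 2*t != -10 and ((2*t != tot + 6 or store(vec, tot + 2, q + tot - 4)[q + 2] <= -2) -> (not (3*data[t + 3] + store(vec, tot + 2, q + tot - 4)[q + 1] > 3*store(vec, tot + 2, q + tot - 4)[store(vec, tot + 2, q + tot - 4)[4]] + 3))) and ((not (2*t != tot + 6 or store(vec, tot + 2, q + tot - 4)[q + 2] <= -2)) -> (not (3*store(data, 1, t + 6)[t + 3] + store(vec, tot + 2, q + tot - 4)[q + 1] > 3*store(vec, tot + 2, q + tot - 4)[store(vec, tot + 2, q + tot - 4)[4]] + 3))))) and ((not (data[q + 1] = -8 and t >= -5)) -> (not (3*data[t + 3] + store(vec, tot + 2, q + tot - 4)[t - 3] > 3*store(vec, tot + 2, q + tot - 4)[store(vec, tot + 2, q + tot - 4)[4]] + 3)))
Answer: WP = ((data[q + 1] = -8 and t >= -5) -> (3*data[t] + 2*t != -10 and ((2*t != tot + 6 or store(vec, tot + 2, q + tot - 4)[q + 2] <= -2) -> (not (3*data[t + 3] + store(vec, tot + 2, q + tot - 4)[q + 1] > 3*store(vec, tot + 2, q + tot - 4)[store(vec, tot + 2, q + tot - 4)[4]] + 3))) and ((not (2*t != tot + 6 or store(vec, tot + 2, q + tot - 4)[q + 2] <= -2)) -> (not (3*store(data, 1, t + 6)[t + 3] + store(vec, tot + 2, q + tot - 4)[q + 1] > 3*store(vec, tot + 2, q + tot - 4)[store(vec, tot + 2, q + tot - 4)[4]] + 3))))) and ((not (data[q + 1] = -8 and t >= -5)) -> (not (3*data[t + 3] + store(vec, tot + 2, q + tot - 4)[t - 3] > 3*store(vec, tot + 2, q + tot - 4)[store(vec, tot + 2, q + tot - 4)[4]] + 3)))


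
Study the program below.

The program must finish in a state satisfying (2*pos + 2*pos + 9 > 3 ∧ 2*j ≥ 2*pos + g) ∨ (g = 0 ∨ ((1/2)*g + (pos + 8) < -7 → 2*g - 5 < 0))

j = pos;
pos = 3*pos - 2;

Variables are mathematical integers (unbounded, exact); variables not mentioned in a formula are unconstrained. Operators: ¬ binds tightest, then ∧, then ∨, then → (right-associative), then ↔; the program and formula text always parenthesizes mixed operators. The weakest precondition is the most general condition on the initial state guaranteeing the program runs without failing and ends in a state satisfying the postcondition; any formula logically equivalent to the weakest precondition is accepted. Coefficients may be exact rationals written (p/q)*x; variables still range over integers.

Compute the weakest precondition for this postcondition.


Working backward. After the program, the postcondition (2*pos + 2*pos + 9 > 3 ∧ 2*j ≥ 2*pos + g) ∨ (g = 0 ∨ ((1/2)*g + (pos + 8) < -7 → 2*g - 5 < 0)) must hold; in canonical form it is (4*pos > -6 ∧ 2*j ≥ g + 2*pos) ∨ g = 0 ∨ ((1/2)*g + pos < -15 → 2*g < 5).
Before pos := 3*pos - 2: (12*pos > 2 ∧ 2*j ≥ g + 6*pos - 4) ∨ g = 0 ∨ ((1/2)*g + 3*pos < -13 → 2*g < 5)
Before j := pos: (12*pos > 2 ∧ g + 4*pos ≤ 4) ∨ g = 0 ∨ ((1/2)*g + 3*pos < -13 → 2*g < 5)
Answer: WP = (12*pos > 2 ∧ g + 4*pos ≤ 4) ∨ g = 0 ∨ ((1/2)*g + 3*pos < -13 → 2*g < 5)


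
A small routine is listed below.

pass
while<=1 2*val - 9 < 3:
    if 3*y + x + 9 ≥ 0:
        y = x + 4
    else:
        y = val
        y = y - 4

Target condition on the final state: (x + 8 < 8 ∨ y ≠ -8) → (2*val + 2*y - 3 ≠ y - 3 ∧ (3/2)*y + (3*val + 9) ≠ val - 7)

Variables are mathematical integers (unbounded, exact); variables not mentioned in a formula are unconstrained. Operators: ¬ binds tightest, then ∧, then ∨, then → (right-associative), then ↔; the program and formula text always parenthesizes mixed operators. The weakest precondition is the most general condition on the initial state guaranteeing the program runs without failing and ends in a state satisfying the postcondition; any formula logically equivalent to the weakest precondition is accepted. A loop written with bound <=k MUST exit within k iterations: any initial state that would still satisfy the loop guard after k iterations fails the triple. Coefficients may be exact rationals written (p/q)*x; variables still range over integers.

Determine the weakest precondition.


Working backward. After the program, the postcondition (x + 8 < 8 ∨ y ≠ -8) → (2*val + 2*y - 3 ≠ y - 3 ∧ (3/2)*y + (3*val + 9) ≠ val - 7) must hold; in canonical form it is (x < 0 ∨ y ≠ -8) → (2*val + y ≠ 0 ∧ 2*val + (3/2)*y ≠ -16).
Before the loop (bound <=1), unroll the exhaustion recursion (WP_0 = exit-now case; WP_j = one more guarded iteration, up to j = 1):
  WP_0: (¬(2*val < 12)) ∧ ((x < 0 ∨ y ≠ -8) → (2*val + y ≠ 0 ∧ 2*val + (3/2)*y ≠ -16))
  WP_1: (2*val < 12 → ((x + 3*y ≥ -9 → ((¬(2*val < 12)) ∧ ((x < 0 ∨ x ≠ -12) → (2*val + x ≠ -4 ∧ 2*val + (3/2)*x ≠ -22)))) ∧ ((¬(x + 3*y ≥ -9)) → ((¬(2*val < 12)) ∧ ((x < 0 ∨ val ≠ -4) → (3*val ≠ 4 ∧ (7/2)*val ≠ -10)))))) ∧ ((¬(2*val < 12)) → ((x < 0 ∨ y ≠ -8) → (2*val + y ≠ 0 ∧ 2*val + (3/2)*y ≠ -16)))
So before the loop: (2*val < 12 → ((x + 3*y ≥ -9 → ((¬(2*val < 12)) ∧ ((x < 0 ∨ x ≠ -12) → (2*val + x ≠ -4 ∧ 2*val + (3/2)*x ≠ -22)))) ∧ ((¬(x + 3*y ≥ -9)) → ((¬(2*val < 12)) ∧ ((x < 0 ∨ val ≠ -4) → (3*val ≠ 4 ∧ (7/2)*val ≠ -10)))))) ∧ ((¬(2*val < 12)) → ((x < 0 ∨ y ≠ -8) → (2*val + y ≠ 0 ∧ 2*val + (3/2)*y ≠ -16)))
Before skip: (2*val < 12 → ((x + 3*y ≥ -9 → ((¬(2*val < 12)) ∧ ((x < 0 ∨ x ≠ -12) → (2*val + x ≠ -4 ∧ 2*val + (3/2)*x ≠ -22)))) ∧ ((¬(x + 3*y ≥ -9)) → ((¬(2*val < 12)) ∧ ((x < 0 ∨ val ≠ -4) → (3*val ≠ 4 ∧ (7/2)*val ≠ -10)))))) ∧ ((¬(2*val < 12)) → ((x < 0 ∨ y ≠ -8) → (2*val + y ≠ 0 ∧ 2*val + (3/2)*y ≠ -16)))
Answer: WP = (2*val < 12 → ((x + 3*y ≥ -9 → ((¬(2*val < 12)) ∧ ((x < 0 ∨ x ≠ -12) → (2*val + x ≠ -4 ∧ 2*val + (3/2)*x ≠ -22)))) ∧ ((¬(x + 3*y ≥ -9)) → ((¬(2*val < 12)) ∧ ((x < 0 ∨ val ≠ -4) → (3*val ≠ 4 ∧ (7/2)*val ≠ -10)))))) ∧ ((¬(2*val < 12)) → ((x < 0 ∨ y ≠ -8) → (2*val + y ≠ 0 ∧ 2*val + (3/2)*y ≠ -16)))


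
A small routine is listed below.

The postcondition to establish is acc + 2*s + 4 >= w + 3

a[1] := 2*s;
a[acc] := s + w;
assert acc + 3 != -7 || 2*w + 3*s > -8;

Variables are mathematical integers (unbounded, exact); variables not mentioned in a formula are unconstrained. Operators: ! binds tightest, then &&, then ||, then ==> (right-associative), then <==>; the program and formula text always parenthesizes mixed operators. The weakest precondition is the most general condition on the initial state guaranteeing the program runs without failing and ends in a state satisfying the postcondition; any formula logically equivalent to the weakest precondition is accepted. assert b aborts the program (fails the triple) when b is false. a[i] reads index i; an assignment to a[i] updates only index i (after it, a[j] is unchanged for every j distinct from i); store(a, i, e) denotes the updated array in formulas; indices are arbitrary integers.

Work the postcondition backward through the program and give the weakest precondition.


Working backward. After the program, the postcondition acc + 2*s + 4 >= w + 3 must hold; in canonical form it is acc + 2*s >= w - 1.
Before assert acc + 3 != -7 || 2*w + 3*s > -8: (acc != -10 || 3*s + 2*w > -8) && acc + 2*s >= w - 1
Before a[acc] := s + w: (acc != -10 || 3*s + 2*w > -8) && acc + 2*s >= w - 1
Before a[1] := 2*s: (acc != -10 || 3*s + 2*w > -8) && acc + 2*s >= w - 1
Answer: WP = (acc != -10 || 3*s + 2*w > -8) && acc + 2*s >= w - 1


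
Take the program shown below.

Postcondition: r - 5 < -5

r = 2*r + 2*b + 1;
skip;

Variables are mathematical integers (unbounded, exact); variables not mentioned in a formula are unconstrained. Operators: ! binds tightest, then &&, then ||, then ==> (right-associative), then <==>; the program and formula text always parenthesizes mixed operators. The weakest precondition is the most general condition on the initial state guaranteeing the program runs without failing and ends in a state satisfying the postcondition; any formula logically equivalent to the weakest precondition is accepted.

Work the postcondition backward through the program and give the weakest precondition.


Working backward. After the program, the postcondition r - 5 < -5 must hold; in canonical form it is r < 0.
Before skip: r < 0
Before r := 2*r + 2*b + 1: 2*b + 2*r < -1
Answer: WP = 2*b + 2*r < -1


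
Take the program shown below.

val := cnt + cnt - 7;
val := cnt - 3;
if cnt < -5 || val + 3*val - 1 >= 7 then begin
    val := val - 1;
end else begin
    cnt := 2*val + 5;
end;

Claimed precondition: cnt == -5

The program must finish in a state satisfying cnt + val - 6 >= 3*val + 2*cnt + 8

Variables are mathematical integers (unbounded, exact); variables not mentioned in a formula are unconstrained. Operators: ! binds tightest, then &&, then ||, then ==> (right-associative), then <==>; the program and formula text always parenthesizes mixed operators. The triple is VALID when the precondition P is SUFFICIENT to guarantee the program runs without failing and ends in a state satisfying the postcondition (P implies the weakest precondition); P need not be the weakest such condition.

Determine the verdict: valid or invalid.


Working backward. After the program, the postcondition cnt + val - 6 >= 3*val + 2*cnt + 8 must hold; in canonical form it is cnt + 2*val <= -14.
Then branch requires cnt + 2*val <= -12; else branch requires 4*val <= -19.
Before the if: ((cnt < -5 || 4*val >= 8) ==> cnt + 2*val <= -12) && ((!(cnt < -5 || 4*val >= 8)) ==> 4*val <= -19)
Before val := cnt - 3: ((cnt < -5 || 4*cnt >= 20) ==> 3*cnt <= -6) && ((!(cnt < -5 || 4*cnt >= 20)) ==> 4*cnt <= -7)
Before val := cnt + cnt - 7: ((cnt < -5 || 4*cnt >= 20) ==> 3*cnt <= -6) && ((!(cnt < -5 || 4*cnt >= 20)) ==> 4*cnt <= -7)
The weakest precondition is ((cnt < -5 || 4*cnt >= 20) ==> 3*cnt <= -6) && ((!(cnt < -5 || 4*cnt >= 20)) ==> 4*cnt <= -7).
Check whether cnt == -5 implies it.
Every state satisfying the precondition satisfies the weakest precondition: the implication holds.
Answer: valid


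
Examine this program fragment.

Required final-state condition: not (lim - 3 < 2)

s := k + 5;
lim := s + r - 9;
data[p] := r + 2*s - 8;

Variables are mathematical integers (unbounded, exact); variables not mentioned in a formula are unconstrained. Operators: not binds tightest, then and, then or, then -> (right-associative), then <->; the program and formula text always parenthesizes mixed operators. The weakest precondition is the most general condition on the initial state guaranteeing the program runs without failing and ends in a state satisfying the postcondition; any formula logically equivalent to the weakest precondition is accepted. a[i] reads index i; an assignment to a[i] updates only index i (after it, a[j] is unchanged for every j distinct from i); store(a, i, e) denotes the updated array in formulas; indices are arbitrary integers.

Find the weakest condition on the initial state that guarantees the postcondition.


Working backward. After the program, the postcondition not (lim - 3 < 2) must hold; in canonical form it is not (lim < 5).
Before data[p] := r + 2*s - 8: not (lim < 5)
Before lim := s + r - 9: not (r + s < 14)
Before s := k + 5: not (k + r < 9)
Answer: WP = not (k + r < 9)


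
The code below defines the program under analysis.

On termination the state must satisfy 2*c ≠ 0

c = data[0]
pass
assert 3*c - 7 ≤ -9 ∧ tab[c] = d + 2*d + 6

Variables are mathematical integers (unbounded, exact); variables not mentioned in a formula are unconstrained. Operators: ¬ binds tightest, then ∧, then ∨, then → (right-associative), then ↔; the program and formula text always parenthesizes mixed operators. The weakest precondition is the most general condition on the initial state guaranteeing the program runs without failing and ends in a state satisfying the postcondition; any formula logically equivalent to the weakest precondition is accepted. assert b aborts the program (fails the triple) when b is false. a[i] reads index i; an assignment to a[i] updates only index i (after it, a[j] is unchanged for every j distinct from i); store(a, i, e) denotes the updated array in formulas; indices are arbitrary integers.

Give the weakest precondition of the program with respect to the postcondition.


Working backward. After the program, 2*c ≠ 0 must hold.
Before assert 3*c - 7 ≤ -9 ∧ tab[c] = d + 2*d + 6: 3*c ≤ -2 ∧ tab[c] = 3*d + 6 ∧ 2*c ≠ 0
Before skip: 3*c ≤ -2 ∧ tab[c] = 3*d + 6 ∧ 2*c ≠ 0
Before c := data[0]: 3*data[0] ≤ -2 ∧ tab[data[0]] = 3*d + 6 ∧ 2*data[0] ≠ 0
Answer: WP = 3*data[0] ≤ -2 ∧ tab[data[0]] = 3*d + 6 ∧ 2*data[0] ≠ 0


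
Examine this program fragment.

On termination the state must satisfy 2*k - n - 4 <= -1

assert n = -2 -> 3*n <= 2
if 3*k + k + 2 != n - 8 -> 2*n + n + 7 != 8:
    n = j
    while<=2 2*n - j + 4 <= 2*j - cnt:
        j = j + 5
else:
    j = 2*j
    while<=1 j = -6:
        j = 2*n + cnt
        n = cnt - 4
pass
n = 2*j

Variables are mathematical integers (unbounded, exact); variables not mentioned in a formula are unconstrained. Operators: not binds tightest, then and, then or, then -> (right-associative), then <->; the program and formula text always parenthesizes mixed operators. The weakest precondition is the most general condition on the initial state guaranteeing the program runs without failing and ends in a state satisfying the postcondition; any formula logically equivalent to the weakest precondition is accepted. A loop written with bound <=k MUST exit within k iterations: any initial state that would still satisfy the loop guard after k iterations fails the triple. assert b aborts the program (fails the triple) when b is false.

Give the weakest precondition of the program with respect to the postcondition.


Working backward. After the program, the postcondition 2*k - n - 4 <= -1 must hold; in canonical form it is 2*k <= n + 3.
Before n := 2*j: 2*k <= 2*j + 3
Before skip: 2*k <= 2*j + 3
Then branch requires (cnt <= j - 4 -> ((cnt <= j + 11 -> ((not (cnt <= j + 26)) and 2*k <= 2*j + 23)) and ((not (cnt <= j + 11)) -> 2*k <= 2*j + 13))) and ((not (cnt <= j - 4)) -> 2*k <= 2*j + 3); else branch requires (2*j = -6 -> ((not (cnt + 2*n = -6)) and 2*k <= 2*cnt + 4*n + 3)) and ((not (2*j = -6)) -> 2*k <= 4*j + 3).
Before the if: ((4*k != n - 10 -> 3*n != 1) -> ((cnt <= j - 4 -> ((cnt <= j + 11 -> ((not (cnt <= j + 26)) and 2*k <= 2*j + 23)) and ((not (cnt <= j + 11)) -> 2*k <= 2*j + 13))) and ((not (cnt <= j - 4)) -> 2*k <= 2*j + 3))) and ((not (4*k != n - 10 -> 3*n != 1)) -> ((2*j = -6 -> ((not (cnt + 2*n = -6)) and 2*k <= 2*cnt + 4*n + 3)) and ((not (2*j = -6)) -> 2*k <= 4*j + 3)))
Before assert n = -2 -> 3*n <= 2: (n = -2 -> 3*n <= 2) and ((4*k != n - 10 -> 3*n != 1) -> ((cnt <= j - 4 -> ((cnt <= j + 11 -> ((not (cnt <= j + 26)) and 2*k <= 2*j + 23)) and ((not (cnt <= j + 11)) -> 2*k <= 2*j + 13))) and ((not (cnt <= j - 4)) -> 2*k <= 2*j + 3))) and ((not (4*k != n - 10 -> 3*n != 1)) -> ((2*j = -6 -> ((not (cnt + 2*n = -6)) and 2*k <= 2*cnt + 4*n + 3)) and ((not (2*j = -6)) -> 2*k <= 4*j + 3)))
Answer: WP = (n = -2 -> 3*n <= 2) and ((4*k != n - 10 -> 3*n != 1) -> ((cnt <= j - 4 -> ((cnt <= j + 11 -> ((not (cnt <= j + 26)) and 2*k <= 2*j + 23)) and ((not (cnt <= j + 11)) -> 2*k <= 2*j + 13))) and ((not (cnt <= j - 4)) -> 2*k <= 2*j + 3))) and ((not (4*k != n - 10 -> 3*n != 1)) -> ((2*j = -6 -> ((not (cnt + 2*n = -6)) and 2*k <= 2*cnt + 4*n + 3)) and ((not (2*j = -6)) -> 2*k <= 4*j + 3)))


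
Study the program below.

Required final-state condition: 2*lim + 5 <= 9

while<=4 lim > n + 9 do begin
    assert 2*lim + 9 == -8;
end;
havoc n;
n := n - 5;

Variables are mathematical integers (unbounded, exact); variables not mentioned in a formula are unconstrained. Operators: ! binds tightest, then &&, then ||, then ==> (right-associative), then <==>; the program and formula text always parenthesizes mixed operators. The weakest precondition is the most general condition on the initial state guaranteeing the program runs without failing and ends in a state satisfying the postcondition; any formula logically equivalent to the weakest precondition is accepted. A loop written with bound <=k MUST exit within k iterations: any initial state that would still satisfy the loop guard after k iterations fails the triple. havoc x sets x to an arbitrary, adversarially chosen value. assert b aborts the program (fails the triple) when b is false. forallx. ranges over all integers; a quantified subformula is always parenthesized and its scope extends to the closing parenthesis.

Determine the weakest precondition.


Working backward. After the program, the postcondition 2*lim + 5 <= 9 must hold; in canonical form it is 2*lim <= 4.
Before n := n - 5: 2*lim <= 4
Before havoc n: 2*lim <= 4
Before the loop (bound <=4), unroll the exhaustion recursion (WP_0 = exit-now case; WP_j = one more guarded iteration, up to j = 4):
  WP_0: (!(lim > n + 9)) && 2*lim <= 4
  WP_1: (lim > n + 9 ==> (2*lim == -17 && (!(lim > n + 9)) && 2*lim <= 4)) && ((!(lim > n + 9)) ==> 2*lim <= 4)
  WP_2: (lim > n + 9 ==> (2*lim == -17 && (lim > n + 9 ==> (2*lim == -17 && (!(lim > n + 9)) && 2*lim <= 4)) && ((!(lim > n + 9)) ==> 2*lim <= 4))) && ((!(lim > n + 9)) ==> 2*lim <= 4)
  WP_3: (lim > n + 9 ==> (2*lim == -17 && (lim > n + 9 ==> (2*lim == -17 && (lim > n + 9 ==> (2*lim == -17 && (!(lim > n + 9)) && 2*lim <= 4)) && ((!(lim > n + 9)) ==> 2*lim <= 4))) && ((!(lim > n + 9)) ==> 2*lim <= 4))) && ((!(lim > n + 9)) ==> 2*lim <= 4)
  WP_4: (lim > n + 9 ==> (2*lim == -17 && (lim > n + 9 ==> (2*lim == -17 && (lim > n + 9 ==> (2*lim == -17 && (lim > n + 9 ==> (2*lim == -17 && (!(lim > n + 9)) && 2*lim <= 4)) && ((!(lim > n + 9)) ==> 2*lim <= 4))) && ((!(lim > n + 9)) ==> 2*lim <= 4))) && ((!(lim > n + 9)) ==> 2*lim <= 4))) && ((!(lim > n + 9)) ==> 2*lim <= 4)
So before the loop: (lim > n + 9 ==> (2*lim == -17 && (lim > n + 9 ==> (2*lim == -17 && (lim > n + 9 ==> (2*lim == -17 && (lim > n + 9 ==> (2*lim == -17 && (!(lim > n + 9)) && 2*lim <= 4)) && ((!(lim > n + 9)) ==> 2*lim <= 4))) && ((!(lim > n + 9)) ==> 2*lim <= 4))) && ((!(lim > n + 9)) ==> 2*lim <= 4))) && ((!(lim > n + 9)) ==> 2*lim <= 4)
Answer: WP = (lim > n + 9 ==> (2*lim == -17 && (lim > n + 9 ==> (2*lim == -17 && (lim > n + 9 ==> (2*lim == -17 && (lim > n + 9 ==> (2*lim == -17 && (!(lim > n + 9)) && 2*lim <= 4)) && ((!(lim > n + 9)) ==> 2*lim <= 4))) && ((!(lim > n + 9)) ==> 2*lim <= 4))) && ((!(lim > n + 9)) ==> 2*lim <= 4))) && ((!(lim > n + 9)) ==> 2*lim <= 4)


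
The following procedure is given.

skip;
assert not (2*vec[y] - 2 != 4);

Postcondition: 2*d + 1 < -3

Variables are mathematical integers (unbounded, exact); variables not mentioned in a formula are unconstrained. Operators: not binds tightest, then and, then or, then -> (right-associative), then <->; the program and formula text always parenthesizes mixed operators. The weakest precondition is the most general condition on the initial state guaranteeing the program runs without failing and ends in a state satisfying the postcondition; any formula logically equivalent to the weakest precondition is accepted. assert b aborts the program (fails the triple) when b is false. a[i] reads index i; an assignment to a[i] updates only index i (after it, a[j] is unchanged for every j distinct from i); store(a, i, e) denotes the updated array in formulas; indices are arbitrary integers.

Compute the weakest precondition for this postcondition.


Working backward. After the program, the postcondition 2*d + 1 < -3 must hold; in canonical form it is 2*d < -4.
Before assert not (2*vec[y] - 2 != 4): (not (2*vec[y] != 6)) and 2*d < -4
Before skip: (not (2*vec[y] != 6)) and 2*d < -4
Answer: WP = (not (2*vec[y] != 6)) and 2*d < -4


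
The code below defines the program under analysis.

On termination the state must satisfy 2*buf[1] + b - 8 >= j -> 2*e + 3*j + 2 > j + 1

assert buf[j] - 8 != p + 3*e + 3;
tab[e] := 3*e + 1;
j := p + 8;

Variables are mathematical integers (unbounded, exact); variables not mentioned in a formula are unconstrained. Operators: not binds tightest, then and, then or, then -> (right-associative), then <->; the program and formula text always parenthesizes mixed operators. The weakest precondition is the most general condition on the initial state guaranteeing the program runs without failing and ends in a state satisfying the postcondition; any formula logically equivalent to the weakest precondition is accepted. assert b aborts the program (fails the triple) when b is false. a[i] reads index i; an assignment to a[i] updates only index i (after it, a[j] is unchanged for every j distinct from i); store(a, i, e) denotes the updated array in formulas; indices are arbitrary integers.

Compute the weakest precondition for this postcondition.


Working backward. After the program, the postcondition 2*buf[1] + b - 8 >= j -> 2*e + 3*j + 2 > j + 1 must hold; in canonical form it is 2*buf[1] + b >= j + 8 -> 2*e + 2*j > -1.
Before j := p + 8: 2*buf[1] + b >= p + 16 -> 2*e + 2*p > -17
Before tab[e] := 3*e + 1: 2*buf[1] + b >= p + 16 -> 2*e + 2*p > -17
Before assert buf[j] - 8 != p + 3*e + 3: buf[j] != 3*e + p + 11 and (2*buf[1] + b >= p + 16 -> 2*e + 2*p > -17)
Answer: WP = buf[j] != 3*e + p + 11 and (2*buf[1] + b >= p + 16 -> 2*e + 2*p > -17)


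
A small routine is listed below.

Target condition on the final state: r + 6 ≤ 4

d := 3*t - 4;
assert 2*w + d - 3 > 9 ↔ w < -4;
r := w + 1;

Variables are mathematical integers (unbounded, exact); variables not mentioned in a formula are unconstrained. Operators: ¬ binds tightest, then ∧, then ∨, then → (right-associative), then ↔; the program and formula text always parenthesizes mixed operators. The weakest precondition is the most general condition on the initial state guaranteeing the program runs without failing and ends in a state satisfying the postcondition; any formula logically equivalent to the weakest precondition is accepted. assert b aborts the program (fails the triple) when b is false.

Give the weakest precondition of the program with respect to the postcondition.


Working backward. After the program, the postcondition r + 6 ≤ 4 must hold; in canonical form it is r ≤ -2.
Before r := w + 1: w ≤ -3
Before assert 2*w + d - 3 > 9 ↔ w < -4: (d + 2*w > 12 ↔ w < -4) ∧ w ≤ -3
Before d := 3*t - 4: (3*t + 2*w > 16 ↔ w < -4) ∧ w ≤ -3
Answer: WP = (3*t + 2*w > 16 ↔ w < -4) ∧ w ≤ -3


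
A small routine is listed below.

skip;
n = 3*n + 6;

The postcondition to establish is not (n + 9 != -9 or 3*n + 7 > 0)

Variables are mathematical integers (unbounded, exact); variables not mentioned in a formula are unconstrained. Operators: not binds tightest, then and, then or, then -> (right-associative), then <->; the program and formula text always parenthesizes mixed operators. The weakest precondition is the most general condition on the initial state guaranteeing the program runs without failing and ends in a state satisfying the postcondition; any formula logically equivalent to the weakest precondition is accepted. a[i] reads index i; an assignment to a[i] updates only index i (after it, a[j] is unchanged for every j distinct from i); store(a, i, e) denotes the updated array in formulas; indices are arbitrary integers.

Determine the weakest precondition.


Working backward. After the program, the postcondition not (n + 9 != -9 or 3*n + 7 > 0) must hold; in canonical form it is not (n != -18 or 3*n > -7).
Before n := 3*n + 6: not (3*n != -24 or 9*n > -25)
Before skip: not (3*n != -24 or 9*n > -25)
Answer: WP = not (3*n != -24 or 9*n > -25)


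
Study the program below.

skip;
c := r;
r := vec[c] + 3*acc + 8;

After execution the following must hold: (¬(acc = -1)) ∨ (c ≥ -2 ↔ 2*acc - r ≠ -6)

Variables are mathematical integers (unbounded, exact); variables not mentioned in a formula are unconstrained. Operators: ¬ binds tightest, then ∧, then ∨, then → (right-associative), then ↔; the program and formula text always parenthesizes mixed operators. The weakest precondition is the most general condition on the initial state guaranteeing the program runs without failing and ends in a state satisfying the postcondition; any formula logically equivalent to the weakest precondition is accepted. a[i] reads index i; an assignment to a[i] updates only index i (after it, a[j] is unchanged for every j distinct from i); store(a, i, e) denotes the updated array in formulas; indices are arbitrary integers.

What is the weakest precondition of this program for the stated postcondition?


Working backward. After the program, the postcondition (¬(acc = -1)) ∨ (c ≥ -2 ↔ 2*acc - r ≠ -6) must hold; in canonical form it is (¬(acc = -1)) ∨ (c ≥ -2 ↔ 2*acc ≠ r - 6).
Before r := vec[c] + 3*acc + 8: (¬(acc = -1)) ∨ (c ≥ -2 ↔ vec[c] + acc ≠ -2)
Before c := r: (¬(acc = -1)) ∨ (r ≥ -2 ↔ vec[r] + acc ≠ -2)
Before skip: (¬(acc = -1)) ∨ (r ≥ -2 ↔ vec[r] + acc ≠ -2)
Answer: WP = (¬(acc = -1)) ∨ (r ≥ -2 ↔ vec[r] + acc ≠ -2)


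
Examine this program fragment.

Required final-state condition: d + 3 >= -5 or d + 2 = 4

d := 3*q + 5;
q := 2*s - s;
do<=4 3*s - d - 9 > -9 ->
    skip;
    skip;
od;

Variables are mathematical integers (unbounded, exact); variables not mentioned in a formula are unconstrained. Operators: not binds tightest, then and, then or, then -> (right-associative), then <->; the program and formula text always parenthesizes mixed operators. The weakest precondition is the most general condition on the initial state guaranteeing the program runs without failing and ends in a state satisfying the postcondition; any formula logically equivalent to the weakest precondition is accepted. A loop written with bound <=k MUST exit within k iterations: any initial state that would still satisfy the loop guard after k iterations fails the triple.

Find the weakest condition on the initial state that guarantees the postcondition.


Working backward. After the program, the postcondition d + 3 >= -5 or d + 2 = 4 must hold; in canonical form it is d >= -8 or d = 2.
Before the loop (bound <=4), unroll the exhaustion recursion (WP_0 = exit-now case; WP_j = one more guarded iteration, up to j = 4):
  WP_0: (not (3*s > d)) and (d >= -8 or d = 2)
  WP_1: (3*s > d -> ((not (3*s > d)) and (d >= -8 or d = 2))) and ((not (3*s > d)) -> (d >= -8 or d = 2))
  WP_2: (3*s > d -> ((3*s > d -> ((not (3*s > d)) and (d >= -8 or d = 2))) and ((not (3*s > d)) -> (d >= -8 or d = 2)))) and ((not (3*s > d)) -> (d >= -8 or d = 2))
  WP_3: (3*s > d -> ((3*s > d -> ((3*s > d -> ((not (3*s > d)) and (d >= -8 or d = 2))) and ((not (3*s > d)) -> (d >= -8 or d = 2)))) and ((not (3*s > d)) -> (d >= -8 or d = 2)))) and ((not (3*s > d)) -> (d >= -8 or d = 2))
  WP_4: (3*s > d -> ((3*s > d -> ((3*s > d -> ((3*s > d -> ((not (3*s > d)) and (d >= -8 or d = 2))) and ((not (3*s > d)) -> (d >= -8 or d = 2)))) and ((not (3*s > d)) -> (d >= -8 or d = 2)))) and ((not (3*s > d)) -> (d >= -8 or d = 2)))) and ((not (3*s > d)) -> (d >= -8 or d = 2))
So before the loop: (3*s > d -> ((3*s > d -> ((3*s > d -> ((3*s > d -> ((not (3*s > d)) and (d >= -8 or d = 2))) and ((not (3*s > d)) -> (d >= -8 or d = 2)))) and ((not (3*s > d)) -> (d >= -8 or d = 2)))) and ((not (3*s > d)) -> (d >= -8 or d = 2)))) and ((not (3*s > d)) -> (d >= -8 or d = 2))
Before q := 2*s - s: (3*s > d -> ((3*s > d -> ((3*s > d -> ((3*s > d -> ((not (3*s > d)) and (d >= -8 or d = 2))) and ((not (3*s > d)) -> (d >= -8 or d = 2)))) and ((not (3*s > d)) -> (d >= -8 or d = 2)))) and ((not (3*s > d)) -> (d >= -8 or d = 2)))) and ((not (3*s > d)) -> (d >= -8 or d = 2))
Before d := 3*q + 5: (3*s > 3*q + 5 -> ((3*s > 3*q + 5 -> ((3*s > 3*q + 5 -> ((3*s > 3*q + 5 -> ((not (3*s > 3*q + 5)) and (3*q >= -13 or 3*q = -3))) and ((not (3*s > 3*q + 5)) -> (3*q >= -13 or 3*q = -3)))) and ((not (3*s > 3*q + 5)) -> (3*q >= -13 or 3*q = -3)))) and ((not (3*s > 3*q + 5)) -> (3*q >= -13 or 3*q = -3)))) and ((not (3*s > 3*q + 5)) -> (3*q >= -13 or 3*q = -3))
Answer: WP = (3*s > 3*q + 5 -> ((3*s > 3*q + 5 -> ((3*s > 3*q + 5 -> ((3*s > 3*q + 5 -> ((not (3*s > 3*q + 5)) and (3*q >= -13 or 3*q = -3))) and ((not (3*s > 3*q + 5)) -> (3*q >= -13 or 3*q = -3)))) and ((not (3*s > 3*q + 5)) -> (3*q >= -13 or 3*q = -3)))) and ((not (3*s > 3*q + 5)) -> (3*q >= -13 or 3*q = -3)))) and ((not (3*s > 3*q + 5)) -> (3*q >= -13 or 3*q = -3))


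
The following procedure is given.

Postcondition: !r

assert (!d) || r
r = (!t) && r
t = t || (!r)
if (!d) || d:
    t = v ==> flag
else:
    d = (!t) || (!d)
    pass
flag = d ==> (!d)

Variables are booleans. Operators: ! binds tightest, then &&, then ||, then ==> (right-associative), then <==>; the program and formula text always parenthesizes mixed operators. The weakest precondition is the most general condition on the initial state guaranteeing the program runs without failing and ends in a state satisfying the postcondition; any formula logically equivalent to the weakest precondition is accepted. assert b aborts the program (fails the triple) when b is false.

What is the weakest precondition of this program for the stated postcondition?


Working backward. After the program, !r must hold.
Before flag := d ==> (!d): !r
Then branch requires !r; else branch requires !r.
Before the if: !r
Before t := t || (!r): !r
Before r := (!t) && r: !((!t) && r)
Before assert (!d) || r: ((!d) || r) && (!((!t) && r))
Answer: WP = ((!d) || r) && (!((!t) && r))


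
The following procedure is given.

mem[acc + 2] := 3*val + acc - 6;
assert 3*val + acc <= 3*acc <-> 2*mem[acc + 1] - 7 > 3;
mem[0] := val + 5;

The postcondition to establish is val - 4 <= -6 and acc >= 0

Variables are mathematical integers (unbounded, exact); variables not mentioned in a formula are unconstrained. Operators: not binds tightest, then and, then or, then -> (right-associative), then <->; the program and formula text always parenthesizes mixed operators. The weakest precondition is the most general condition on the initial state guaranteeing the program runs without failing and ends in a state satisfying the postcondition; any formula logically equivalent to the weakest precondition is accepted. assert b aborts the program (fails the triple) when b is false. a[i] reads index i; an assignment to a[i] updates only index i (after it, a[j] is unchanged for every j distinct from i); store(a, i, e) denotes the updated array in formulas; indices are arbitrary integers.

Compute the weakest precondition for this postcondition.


Working backward. After the program, the postcondition val - 4 <= -6 and acc >= 0 must hold; in canonical form it is val <= -2 and acc >= 0.
Before mem[0] := val + 5: val <= -2 and acc >= 0
Before assert 3*val + acc <= 3*acc <-> 2*mem[acc + 1] - 7 > 3: (3*val <= 2*acc <-> 2*mem[acc + 1] > 10) and val <= -2 and acc >= 0
Before mem[acc + 2] := 3*val + acc - 6: (3*val <= 2*acc <-> 2*store(mem, acc + 2, acc + 3*val - 6)[acc + 1] > 10) and val <= -2 and acc >= 0
Answer: WP = (3*val <= 2*acc <-> 2*store(mem, acc + 2, acc + 3*val - 6)[acc + 1] > 10) and val <= -2 and acc >= 0
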